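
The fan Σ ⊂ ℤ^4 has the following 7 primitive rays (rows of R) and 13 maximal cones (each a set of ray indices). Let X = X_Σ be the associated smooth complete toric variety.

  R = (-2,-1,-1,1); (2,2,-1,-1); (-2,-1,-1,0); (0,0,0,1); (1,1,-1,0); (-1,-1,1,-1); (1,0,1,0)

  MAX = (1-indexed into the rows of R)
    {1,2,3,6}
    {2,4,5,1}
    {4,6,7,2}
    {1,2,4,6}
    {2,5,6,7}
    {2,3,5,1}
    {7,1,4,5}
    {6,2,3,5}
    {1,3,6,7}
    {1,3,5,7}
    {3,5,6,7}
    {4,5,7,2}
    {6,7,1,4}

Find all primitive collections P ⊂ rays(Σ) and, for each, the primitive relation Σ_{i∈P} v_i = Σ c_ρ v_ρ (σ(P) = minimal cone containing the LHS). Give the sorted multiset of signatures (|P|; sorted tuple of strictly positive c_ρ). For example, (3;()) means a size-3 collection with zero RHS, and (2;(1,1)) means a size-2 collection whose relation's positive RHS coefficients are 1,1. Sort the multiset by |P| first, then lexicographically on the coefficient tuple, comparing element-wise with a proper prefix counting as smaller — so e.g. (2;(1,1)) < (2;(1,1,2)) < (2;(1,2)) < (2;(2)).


5 collections generate NE(X_Σ); each relation:

  P = {3,4}:  v_{3} + v_{4} = v_{1}  so sig = (2;(1))
  P = {4,5,6}:  v_{4} + v_{5} + v_{6} = 0  so sig = (3;())
  P = {1,2,7}:  v_{1} + v_{2} + v_{7} = v_{5}  so sig = (3;(1))
  P = {1,5,6}:  v_{1} + v_{5} + v_{6} = v_{3}  so sig = (3;(1))
  P = {2,3,7}:  v_{2} + v_{3} + v_{7} = 2·v_{5} + v_{6}  so sig = (3;(1,2))

so the primitive-relation signature multiset is
{ (2;(1)),  (3;()),  (3;(1)) ×2,  (3;(1,2)) }


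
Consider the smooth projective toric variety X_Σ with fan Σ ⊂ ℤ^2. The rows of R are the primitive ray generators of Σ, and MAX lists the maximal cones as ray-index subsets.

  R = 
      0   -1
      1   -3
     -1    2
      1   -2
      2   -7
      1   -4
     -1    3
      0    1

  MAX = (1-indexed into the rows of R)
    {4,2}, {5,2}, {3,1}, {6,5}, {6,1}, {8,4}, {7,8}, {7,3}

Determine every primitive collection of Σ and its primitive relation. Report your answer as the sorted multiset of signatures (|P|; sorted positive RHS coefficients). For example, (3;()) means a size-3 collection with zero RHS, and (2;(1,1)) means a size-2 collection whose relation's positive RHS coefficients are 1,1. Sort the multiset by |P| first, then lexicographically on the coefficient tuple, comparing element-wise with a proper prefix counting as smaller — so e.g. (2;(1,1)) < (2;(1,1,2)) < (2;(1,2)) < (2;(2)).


Σ has 20 primitive collections:

  P={1,8}:  v_{1} + v_{8} = 0  →  sig = (2;())
  P={2,7}:  v_{2} + v_{7} = 0  →  sig = (2;())
  P={3,4}:  v_{3} + v_{4} = 0  →  sig = (2;())
  P={1,2}:  v_{1} + v_{2} = v_{6}  →  sig = (2;(1))
  P={1,4}:  v_{1} + v_{4} = v_{2}  →  sig = (2;(1))
  P={1,7}:  v_{1} + v_{7} = v_{3}  →  sig = (2;(1))
  P={2,3}:  v_{2} + v_{3} = v_{1}  →  sig = (2;(1))
  P={2,6}:  v_{2} + v_{6} = v_{5}  →  sig = (2;(1))
  P={2,8}:  v_{2} + v_{8} = v_{4}  →  sig = (2;(1))
  P={3,8}:  v_{3} + v_{8} = v_{7}  →  sig = (2;(1))
  P={4,7}:  v_{4} + v_{7} = v_{8}  →  sig = (2;(1))
  P={5,7}:  v_{5} + v_{7} = v_{6}  →  sig = (2;(1))
  P={6,7}:  v_{6} + v_{7} = v_{1}  →  sig = (2;(1))
  P={6,8}:  v_{6} + v_{8} = v_{2}  →  sig = (2;(1))
  P={3,5}:  v_{3} + v_{5} = v_{1} + v_{6}  →  sig = (2;(1,1))
  P={1,5}:  v_{1} + v_{5} = 2·v_{6}  →  sig = (2;(2))
  P={3,6}:  v_{3} + v_{6} = 2·v_{1}  →  sig = (2;(2))
  P={4,6}:  v_{4} + v_{6} = 2·v_{2}  →  sig = (2;(2))
  P={5,8}:  v_{5} + v_{8} = 2·v_{2}  →  sig = (2;(2))
  P={4,5}:  v_{4} + v_{5} = 3·v_{2}  →  sig = (2;(3))

so the primitive-relation signature multiset is
[(2;()), (2;()), (2;()), (2;(1)), (2;(1)), (2;(1)), (2;(1)), (2;(1)), (2;(1)), (2;(1)), (2;(1)), (2;(1)), (2;(1)), (2;(1)), (2;(1,1)), (2;(2)), (2;(2)), (2;(2)), (2;(2)), (2;(3))]


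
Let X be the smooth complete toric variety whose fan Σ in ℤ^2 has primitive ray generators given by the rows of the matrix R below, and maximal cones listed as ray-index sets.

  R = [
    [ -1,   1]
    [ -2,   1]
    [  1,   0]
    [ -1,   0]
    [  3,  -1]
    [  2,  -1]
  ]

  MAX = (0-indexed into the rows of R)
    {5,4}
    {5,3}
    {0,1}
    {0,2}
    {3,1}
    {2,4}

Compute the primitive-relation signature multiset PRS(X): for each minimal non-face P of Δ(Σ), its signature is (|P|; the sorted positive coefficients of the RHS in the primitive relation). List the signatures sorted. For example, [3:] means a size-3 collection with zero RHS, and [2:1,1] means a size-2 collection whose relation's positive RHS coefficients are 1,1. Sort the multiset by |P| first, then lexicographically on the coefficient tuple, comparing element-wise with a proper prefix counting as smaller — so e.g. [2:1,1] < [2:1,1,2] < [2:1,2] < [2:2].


Δ(Σ) — 6 vertices, 9 min non-faces:

  • {1,5}:  v_{1} + v_{5} = 0  ⇒ sig = [2:]
  • {2,3}:  v_{2} + v_{3} = 0  ⇒ sig = [2:]
  • {0,3}:  v_{0} + v_{3} = v_{1}  ⇒ sig = [2:1]
  • {0,5}:  v_{0} + v_{5} = v_{2}  ⇒ sig = [2:1]
  • {1,2}:  v_{1} + v_{2} = v_{0}  ⇒ sig = [2:1]
  • {1,4}:  v_{1} + v_{4} = v_{2}  ⇒ sig = [2:1]
  • {2,5}:  v_{2} + v_{5} = v_{4}  ⇒ sig = [2:1]
  • {3,4}:  v_{3} + v_{4} = v_{5}  ⇒ sig = [2:1]
  • {0,4}:  v_{0} + v_{4} = 2·v_{2}  ⇒ sig = [2:2]

Signatures (|P|; sorted positive RHS coefficients), sorted:
    |P|=2: 9 collections, coeffs (), (), (1), (1), (1), (1), (1), (1), (2)


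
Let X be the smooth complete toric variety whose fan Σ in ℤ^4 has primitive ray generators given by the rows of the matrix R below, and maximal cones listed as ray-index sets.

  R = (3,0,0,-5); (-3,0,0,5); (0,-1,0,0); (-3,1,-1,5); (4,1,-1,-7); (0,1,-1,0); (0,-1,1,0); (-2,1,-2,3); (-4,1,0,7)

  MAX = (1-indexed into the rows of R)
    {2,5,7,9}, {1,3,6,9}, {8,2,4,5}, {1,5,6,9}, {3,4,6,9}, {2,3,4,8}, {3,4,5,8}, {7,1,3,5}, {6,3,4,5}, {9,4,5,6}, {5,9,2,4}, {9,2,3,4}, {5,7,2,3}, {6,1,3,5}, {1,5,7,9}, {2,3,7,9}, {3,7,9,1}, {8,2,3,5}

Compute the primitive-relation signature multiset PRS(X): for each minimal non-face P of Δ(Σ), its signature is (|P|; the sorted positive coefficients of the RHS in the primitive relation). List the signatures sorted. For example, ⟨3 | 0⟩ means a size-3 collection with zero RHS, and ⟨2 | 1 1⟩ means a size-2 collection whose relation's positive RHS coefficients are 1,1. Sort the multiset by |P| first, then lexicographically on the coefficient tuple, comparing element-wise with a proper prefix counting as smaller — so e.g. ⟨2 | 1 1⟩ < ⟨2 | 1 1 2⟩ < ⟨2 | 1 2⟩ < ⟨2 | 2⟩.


Σ has 11 primitive collections:

  P={1,2}:  v_{1} + v_{2} = 0  ⟹  sig = ⟨2 | 0⟩
  P={6,7}:  v_{6} + v_{7} = 0  ⟹  sig = ⟨2 | 0⟩
  P={1,4}:  v_{1} + v_{4} = v_{6}  ⟹  sig = ⟨2 | 1⟩
  P={2,6}:  v_{2} + v_{6} = v_{4}  ⟹  sig = ⟨2 | 1⟩
  P={4,7}:  v_{4} + v_{7} = v_{2}  ⟹  sig = ⟨2 | 1⟩
  P={1,8}:  v_{1} + v_{8} = v_{3} + v_{4} + v_{5}  ⟹  sig = ⟨2 | 1 1 1⟩
  P={6,8}:  v_{6} + v_{8} = v_{3} + 2·v_{4} + v_{5}  ⟹  sig = ⟨2 | 1 1 2⟩
  P={7,8}:  v_{7} + v_{8} = 2·v_{2} + v_{3} + v_{5}  ⟹  sig = ⟨2 | 1 1 2⟩
  P={8,9}:  v_{8} + v_{9} = 2·v_{4}  ⟹  sig = ⟨2 | 2⟩
  P={3,5,9}:  v_{3} + v_{5} + v_{9} = v_{6}  ⟹  sig = ⟨3 | 1⟩
  P={2,3,4,5}:  v_{2} + v_{3} + v_{4} + v_{5} = v_{8}  ⟹  sig = ⟨4 | 1⟩

Sorted signature multiset PRS(X):
[⟨2 | 0⟩, ⟨2 | 0⟩, ⟨2 | 1⟩, ⟨2 | 1⟩, ⟨2 | 1⟩, ⟨2 | 1 1 1⟩, ⟨2 | 1 1 2⟩, ⟨2 | 1 1 2⟩, ⟨2 | 2⟩, ⟨3 | 1⟩, ⟨4 | 1⟩]


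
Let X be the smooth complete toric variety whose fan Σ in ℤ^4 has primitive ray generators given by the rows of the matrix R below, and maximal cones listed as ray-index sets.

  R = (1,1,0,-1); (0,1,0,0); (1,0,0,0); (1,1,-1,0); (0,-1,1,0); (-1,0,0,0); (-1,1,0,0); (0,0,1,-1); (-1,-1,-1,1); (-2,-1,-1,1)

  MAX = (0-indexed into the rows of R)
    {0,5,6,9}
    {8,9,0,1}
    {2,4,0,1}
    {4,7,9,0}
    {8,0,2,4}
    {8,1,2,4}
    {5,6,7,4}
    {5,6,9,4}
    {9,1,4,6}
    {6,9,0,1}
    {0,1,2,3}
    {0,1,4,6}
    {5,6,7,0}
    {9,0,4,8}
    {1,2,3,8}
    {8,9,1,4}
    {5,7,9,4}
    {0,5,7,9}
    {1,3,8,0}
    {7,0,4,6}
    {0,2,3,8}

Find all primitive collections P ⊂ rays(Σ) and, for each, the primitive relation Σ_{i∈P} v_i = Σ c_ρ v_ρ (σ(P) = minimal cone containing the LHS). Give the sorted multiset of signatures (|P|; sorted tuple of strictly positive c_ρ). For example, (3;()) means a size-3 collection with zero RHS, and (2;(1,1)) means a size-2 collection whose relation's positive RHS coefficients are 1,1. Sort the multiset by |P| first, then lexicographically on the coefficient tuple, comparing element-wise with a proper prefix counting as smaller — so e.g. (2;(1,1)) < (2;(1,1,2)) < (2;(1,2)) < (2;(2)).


20 collections generate NE(X_Σ); each relation:

  {2,5}:  v_{2} + v_{5} = 0  so sig = (2;())
  {1,5}:  v_{1} + v_{5} = v_{6}  so sig = (2;(1))
  {2,6}:  v_{2} + v_{6} = v_{1}  so sig = (2;(1))
  {2,9}:  v_{2} + v_{9} = v_{8}  so sig = (2;(1))
  {3,4}:  v_{3} + v_{4} = v_{2}  so sig = (2;(1))
  {3,7}:  v_{3} + v_{7} = v_{0}  so sig = (2;(1))
  {5,8}:  v_{5} + v_{8} = v_{9}  so sig = (2;(1))
  {2,7}:  v_{2} + v_{7} = v_{0} + v_{4}  so sig = (2;(1,1))
  {6,8}:  v_{6} + v_{8} = v_{1} + v_{9}  so sig = (2;(1,1))
  {1,7}:  v_{1} + v_{7} = v_{0} + v_{4} + v_{6}  so sig = (2;(1,1,1))
  {3,5}:  v_{3} + v_{5} = v_{0} + v_{1} + v_{8}  so sig = (2;(1,1,1))
  {7,8}:  v_{7} + v_{8} = v_{0} + v_{4} + v_{9}  so sig = (2;(1,1,1))
  {3,6}:  v_{3} + v_{6} = v_{0} + 2·v_{1} + v_{8}  so sig = (2;(1,1,2))
  {3,9}:  v_{3} + v_{9} = v_{0} + v_{1} + 2·v_{8}  so sig = (2;(1,1,2))
  {0,4,5}:  v_{0} + v_{4} + v_{5} = v_{7}  so sig = (3;(1))
  {6,7,9}:  v_{6} + v_{7} + v_{9} = 3·v_{5}  so sig = (3;(3))
  {0,1,4,8}:  v_{0} + v_{1} + v_{4} + v_{8} = 0  so sig = (4;())
  {0,1,2,8}:  v_{0} + v_{1} + v_{2} + v_{8} = v_{3}  so sig = (4;(1))
  {0,1,4,9}:  v_{0} + v_{1} + v_{4} + v_{9} = v_{5}  so sig = (4;(1))
  {0,4,6,9}:  v_{0} + v_{4} + v_{6} + v_{9} = 2·v_{5}  so sig = (4;(2))

Signatures (|P|; sorted positive RHS coefficients), sorted:
[(2;()), (2;(1)), (2;(1)), (2;(1)), (2;(1)), (2;(1)), (2;(1)), (2;(1,1)), (2;(1,1)), (2;(1,1,1)), (2;(1,1,1)), (2;(1,1,1)), (2;(1,1,2)), (2;(1,1,2)), (3;(1)), (3;(3)), (4;()), (4;(1)), (4;(1)), (4;(2))]


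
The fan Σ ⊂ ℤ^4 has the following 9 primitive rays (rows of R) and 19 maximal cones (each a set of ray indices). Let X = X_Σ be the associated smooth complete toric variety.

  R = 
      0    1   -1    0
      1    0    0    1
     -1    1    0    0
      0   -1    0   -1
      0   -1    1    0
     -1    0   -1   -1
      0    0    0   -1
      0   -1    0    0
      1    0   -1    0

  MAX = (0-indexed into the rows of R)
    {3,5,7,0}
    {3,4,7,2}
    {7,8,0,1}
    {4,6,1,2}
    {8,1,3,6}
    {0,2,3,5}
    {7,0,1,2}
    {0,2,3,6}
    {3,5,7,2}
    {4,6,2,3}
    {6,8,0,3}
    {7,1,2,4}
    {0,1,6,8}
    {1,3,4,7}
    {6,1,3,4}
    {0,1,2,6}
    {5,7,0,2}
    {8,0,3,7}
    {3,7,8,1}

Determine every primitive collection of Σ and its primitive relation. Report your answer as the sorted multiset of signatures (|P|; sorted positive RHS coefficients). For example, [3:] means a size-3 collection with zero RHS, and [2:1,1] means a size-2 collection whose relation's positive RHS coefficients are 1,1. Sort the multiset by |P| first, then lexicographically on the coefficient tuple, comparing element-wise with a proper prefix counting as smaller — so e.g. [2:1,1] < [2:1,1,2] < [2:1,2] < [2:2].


Primitive collections (11):

  P = {0,4}:  v_{0} + v_{4} = 0 — sig = [2:]
  P = {2,8}:  v_{2} + v_{8} = v_{0} — sig = [2:1]
  P = {6,7}:  v_{6} + v_{7} = v_{3} — sig = [2:1]
  P = {1,5}:  v_{1} + v_{5} = v_{0} + v_{7} — sig = [2:1,1]
  P = {4,8}:  v_{4} + v_{8} = v_{1} + v_{3} — sig = [2:1,1]
  P = {4,5}:  v_{4} + v_{5} = v_{2} + v_{3} + v_{7} — sig = [2:1,1,1]
  P = {5,6}:  v_{5} + v_{6} = v_{0} + v_{2} + 2·v_{3} — sig = [2:1,1,2]
  P = {5,8}:  v_{5} + v_{8} = 2·v_{0} + v_{3} + v_{7} — sig = [2:1,1,2]
  P = {1,2,3}:  v_{1} + v_{2} + v_{3} = 0 — sig = [3:]
  P = {0,1,3}:  v_{0} + v_{1} + v_{3} = v_{8} — sig = [3:1]
  P = {0,2,3,7}:  v_{0} + v_{2} + v_{3} + v_{7} = v_{5} — sig = [4:1]

Hence PRS(X_Σ) =
[[2:], [2:1], [2:1], [2:1,1], [2:1,1], [2:1,1,1], [2:1,1,2], [2:1,1,2], [3:], [3:1], [4:1]]


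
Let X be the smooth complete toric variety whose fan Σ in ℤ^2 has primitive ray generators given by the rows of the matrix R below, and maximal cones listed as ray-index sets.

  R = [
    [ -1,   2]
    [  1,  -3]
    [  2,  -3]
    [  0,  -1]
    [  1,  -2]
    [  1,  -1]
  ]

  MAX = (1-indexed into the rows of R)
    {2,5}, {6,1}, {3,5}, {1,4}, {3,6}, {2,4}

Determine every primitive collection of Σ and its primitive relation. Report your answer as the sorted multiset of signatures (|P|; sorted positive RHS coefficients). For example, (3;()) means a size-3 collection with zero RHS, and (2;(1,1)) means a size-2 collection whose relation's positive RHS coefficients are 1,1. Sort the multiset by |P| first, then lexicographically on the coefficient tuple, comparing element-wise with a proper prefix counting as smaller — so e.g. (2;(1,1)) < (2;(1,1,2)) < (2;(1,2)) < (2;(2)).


Primitive collections (9):

  P={1,5}:  v_{1} + v_{5} = 0  so sig = (2;())
  P={1,2}:  v_{1} + v_{2} = v_{4}  so sig = (2;(1))
  P={1,3}:  v_{1} + v_{3} = v_{6}  so sig = (2;(1))
  P={4,5}:  v_{4} + v_{5} = v_{2}  so sig = (2;(1))
  P={4,6}:  v_{4} + v_{6} = v_{5}  so sig = (2;(1))
  P={5,6}:  v_{5} + v_{6} = v_{3}  so sig = (2;(1))
  P={2,6}:  v_{2} + v_{6} = 2·v_{5}  so sig = (2;(2))
  P={3,4}:  v_{3} + v_{4} = 2·v_{5}  so sig = (2;(2))
  P={2,3}:  v_{2} + v_{3} = 3·v_{5}  so sig = (2;(3))

so the primitive-relation signature multiset is
    (2;())
    (2;(1))
    (2;(1))
    (2;(1))
    (2;(1))
    (2;(1))
    (2;(2))
    (2;(2))
    (2;(3))


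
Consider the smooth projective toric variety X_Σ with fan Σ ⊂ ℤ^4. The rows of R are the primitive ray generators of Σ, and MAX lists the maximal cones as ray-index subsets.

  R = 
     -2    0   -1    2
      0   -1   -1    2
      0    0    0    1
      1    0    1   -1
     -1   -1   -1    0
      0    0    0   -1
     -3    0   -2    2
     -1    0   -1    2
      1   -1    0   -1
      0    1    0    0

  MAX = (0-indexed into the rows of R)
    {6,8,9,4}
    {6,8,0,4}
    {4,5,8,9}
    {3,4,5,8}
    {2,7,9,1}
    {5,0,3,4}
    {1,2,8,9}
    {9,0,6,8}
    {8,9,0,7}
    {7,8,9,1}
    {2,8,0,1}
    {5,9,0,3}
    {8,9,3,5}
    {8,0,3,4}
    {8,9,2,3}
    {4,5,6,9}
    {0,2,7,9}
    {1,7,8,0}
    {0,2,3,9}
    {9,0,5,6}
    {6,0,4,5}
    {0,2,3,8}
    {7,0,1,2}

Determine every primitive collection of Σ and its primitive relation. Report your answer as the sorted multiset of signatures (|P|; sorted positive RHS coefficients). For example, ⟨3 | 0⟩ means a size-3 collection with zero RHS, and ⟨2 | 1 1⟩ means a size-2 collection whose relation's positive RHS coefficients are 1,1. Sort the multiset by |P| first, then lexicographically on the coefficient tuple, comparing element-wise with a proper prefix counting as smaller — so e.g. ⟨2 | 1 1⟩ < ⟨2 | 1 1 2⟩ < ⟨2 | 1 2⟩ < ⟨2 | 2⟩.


20 minimal non-faces of Δ(Σ) (on 10 rays):

  • {2,5}:  v_{2} + v_{5} = 0  ⟹  sig = ⟨2 | 0⟩
  • {3,7}:  v_{3} + v_{7} = v_{2}  ⟹  sig = ⟨2 | 1⟩
  • {1,5}:  v_{1} + v_{5} = v_{7} + v_{8}  ⟹  sig = ⟨2 | 1 1⟩
  • {2,4}:  v_{2} + v_{4} = v_{0} + v_{8}  ⟹  sig = ⟨2 | 1 1⟩
  • {3,6}:  v_{3} + v_{6} = v_{0} + v_{5}  ⟹  sig = ⟨2 | 1 1⟩
  • {5,7}:  v_{5} + v_{7} = v_{0} + v_{8} + v_{9}  ⟹  sig = ⟨2 | 1 1 1⟩
  • {1,4}:  v_{1} + v_{4} = v_{0} + v_{7} + 2·v_{8}  ⟹  sig = ⟨2 | 1 1 2⟩
  • {2,6}:  v_{2} + v_{6} = 2·v_{0} + v_{8} + v_{9}  ⟹  sig = ⟨2 | 1 1 2⟩
  • {1,6}:  v_{1} + v_{6} = 2·v_{0} + v_{7} + 2·v_{8} + v_{9}  ⟹  sig = ⟨2 | 1 1 2 2⟩
  • {1,3}:  v_{1} + v_{3} = 2·v_{2} + v_{8}  ⟹  sig = ⟨2 | 1 2⟩
  • {4,7}:  v_{4} + v_{7} = 2·v_{0} + 2·v_{8} + v_{9}  ⟹  sig = ⟨2 | 1 2 2⟩
  • {6,7}:  v_{6} + v_{7} = 3·v_{0} + 2·v_{8} + 2·v_{9}  ⟹  sig = ⟨2 | 2 2 3⟩
  • {0,4,9}:  v_{0} + v_{4} + v_{9} = v_{6}  ⟹  sig = ⟨3 | 1⟩
  • {0,5,8}:  v_{0} + v_{5} + v_{8} = v_{4}  ⟹  sig = ⟨3 | 1⟩
  • {2,7,8}:  v_{2} + v_{7} + v_{8} = v_{1}  ⟹  sig = ⟨3 | 1⟩
  • {3,4,9}:  v_{3} + v_{4} + v_{9} = v_{5}  ⟹  sig = ⟨3 | 1⟩
  • {5,6,8}:  v_{5} + v_{6} + v_{8} = 2·v_{4} + v_{9}  ⟹  sig = ⟨3 | 1 2⟩
  • {0,1,9}:  v_{0} + v_{1} + v_{9} = 2·v_{7}  ⟹  sig = ⟨3 | 2⟩
  • {0,3,8,9}:  v_{0} + v_{3} + v_{8} + v_{9} = 0  ⟹  sig = ⟨4 | 0⟩
  • {0,2,8,9}:  v_{0} + v_{2} + v_{8} + v_{9} = v_{7}  ⟹  sig = ⟨4 | 1⟩

Sorted signature multiset PRS(X):
    ⟨2 | 0⟩
    ⟨2 | 1⟩
    ⟨2 | 1 1⟩
    ⟨2 | 1 1⟩
    ⟨2 | 1 1⟩
    ⟨2 | 1 1 1⟩
    ⟨2 | 1 1 2⟩
    ⟨2 | 1 1 2⟩
    ⟨2 | 1 1 2 2⟩
    ⟨2 | 1 2⟩
    ⟨2 | 1 2 2⟩
    ⟨2 | 2 2 3⟩
    ⟨3 | 1⟩
    ⟨3 | 1⟩
    ⟨3 | 1⟩
    ⟨3 | 1⟩
    ⟨3 | 1 2⟩
    ⟨3 | 2⟩
    ⟨4 | 0⟩
    ⟨4 | 1⟩


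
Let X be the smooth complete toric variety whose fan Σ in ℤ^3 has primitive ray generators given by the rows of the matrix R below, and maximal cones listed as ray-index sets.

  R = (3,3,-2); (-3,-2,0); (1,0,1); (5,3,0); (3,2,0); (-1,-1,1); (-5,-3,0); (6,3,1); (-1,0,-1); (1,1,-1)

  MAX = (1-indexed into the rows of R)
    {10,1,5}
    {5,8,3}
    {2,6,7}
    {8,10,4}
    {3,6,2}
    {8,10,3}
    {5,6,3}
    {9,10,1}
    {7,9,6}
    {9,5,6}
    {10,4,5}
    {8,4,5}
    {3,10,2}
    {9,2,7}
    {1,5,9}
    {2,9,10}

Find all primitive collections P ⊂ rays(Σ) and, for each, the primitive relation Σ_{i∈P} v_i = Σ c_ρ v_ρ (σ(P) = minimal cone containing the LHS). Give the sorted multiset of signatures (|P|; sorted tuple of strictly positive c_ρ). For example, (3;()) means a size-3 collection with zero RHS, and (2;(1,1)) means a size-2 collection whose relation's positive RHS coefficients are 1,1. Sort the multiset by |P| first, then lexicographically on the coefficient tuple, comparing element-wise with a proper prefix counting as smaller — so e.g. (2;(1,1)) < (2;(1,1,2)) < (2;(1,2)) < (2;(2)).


|primitive collections| = 25. Relations:

  {2,5}:  v_{2} + v_{5} = 0 ; sig = (2;())
  {3,9}:  v_{3} + v_{9} = 0 ; sig = (2;())
  {4,7}:  v_{4} + v_{7} = 0 ; sig = (2;())
  {6,10}:  v_{6} + v_{10} = 0 ; sig = (2;())
  {3,4}:  v_{3} + v_{4} = v_{8} ; sig = (2;(1))
  {7,8}:  v_{7} + v_{8} = v_{3} ; sig = (2;(1))
  {8,9}:  v_{8} + v_{9} = v_{4} ; sig = (2;(1))
  {1,2}:  v_{1} + v_{2} = v_{9} + v_{10} ; sig = (2;(1,1))
  {1,3}:  v_{1} + v_{3} = v_{5} + v_{10} ; sig = (2;(1,1))
  {1,6}:  v_{1} + v_{6} = v_{5} + v_{9} ; sig = (2;(1,1))
  {2,4}:  v_{2} + v_{4} = v_{3} + v_{10} ; sig = (2;(1,1))
  {3,7}:  v_{3} + v_{7} = v_{2} + v_{6} ; sig = (2;(1,1))
  {4,6}:  v_{4} + v_{6} = v_{3} + v_{5} ; sig = (2;(1,1))
  {4,9}:  v_{4} + v_{9} = v_{5} + v_{10} ; sig = (2;(1,1))
  {5,7}:  v_{5} + v_{7} = v_{6} + v_{9} ; sig = (2;(1,1))
  {7,10}:  v_{7} + v_{10} = v_{2} + v_{9} ; sig = (2;(1,1))
  {1,8}:  v_{1} + v_{8} = v_{4} + v_{5} + v_{10} ; sig = (2;(1,1,1))
  {2,8}:  v_{2} + v_{8} = 2·v_{3} + v_{10} ; sig = (2;(1,2))
  {6,8}:  v_{6} + v_{8} = 2·v_{3} + v_{5} ; sig = (2;(1,2))
  {1,7}:  v_{1} + v_{7} = 2·v_{9} ; sig = (2;(2))
  {1,4}:  v_{1} + v_{4} = 2·v_{5} + 2·v_{10} ; sig = (2;(2,2))
  {2,6,9}:  v_{2} + v_{6} + v_{9} = v_{7} ; sig = (3;(1))
  {3,5,10}:  v_{3} + v_{5} + v_{10} = v_{4} ; sig = (3;(1))
  {5,9,10}:  v_{5} + v_{9} + v_{10} = v_{1} ; sig = (3;(1))
  {5,8,10}:  v_{5} + v_{8} + v_{10} = 2·v_{4} ; sig = (3;(2))

Hence PRS(X_Σ) =
    |P|=2: 21 collections, coeffs (), (), (), (), (1), (1), (1), (1,1), (1,1), (1,1), (1,1), (1,1), (1,1), (1,1), (1,1), (1,1), (1,1,1), (1,2), (1,2), (2), (2,2)
    |P|=3: 4 collections, coeffs (1), (1), (1), (2)


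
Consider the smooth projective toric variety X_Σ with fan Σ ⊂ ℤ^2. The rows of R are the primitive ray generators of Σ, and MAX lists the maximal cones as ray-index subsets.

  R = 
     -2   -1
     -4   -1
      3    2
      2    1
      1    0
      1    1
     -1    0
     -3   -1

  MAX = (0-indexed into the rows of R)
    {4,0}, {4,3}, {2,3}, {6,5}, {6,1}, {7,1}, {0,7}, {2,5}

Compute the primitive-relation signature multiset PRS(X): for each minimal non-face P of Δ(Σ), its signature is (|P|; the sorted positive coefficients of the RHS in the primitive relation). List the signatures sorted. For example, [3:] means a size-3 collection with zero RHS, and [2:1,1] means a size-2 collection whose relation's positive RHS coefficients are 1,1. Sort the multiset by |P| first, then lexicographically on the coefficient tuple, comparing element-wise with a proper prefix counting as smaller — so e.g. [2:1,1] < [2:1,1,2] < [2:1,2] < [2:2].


The 20 primitive collections of Σ (r=8, n=2):

  P={0,3}:  v_{0} + v_{3} = 0 — sig = [2:]
  P={4,6}:  v_{4} + v_{6} = 0 — sig = [2:]
  P={0,2}:  v_{0} + v_{2} = v_{5} — sig = [2:1]
  P={0,5}:  v_{0} + v_{5} = v_{6} — sig = [2:1]
  P={0,6}:  v_{0} + v_{6} = v_{7} — sig = [2:1]
  P={1,4}:  v_{1} + v_{4} = v_{7} — sig = [2:1]
  P={3,5}:  v_{3} + v_{5} = v_{2} — sig = [2:1]
  P={3,6}:  v_{3} + v_{6} = v_{5} — sig = [2:1]
  P={3,7}:  v_{3} + v_{7} = v_{6} — sig = [2:1]
  P={4,5}:  v_{4} + v_{5} = v_{3} — sig = [2:1]
  P={4,7}:  v_{4} + v_{7} = v_{0} — sig = [2:1]
  P={6,7}:  v_{6} + v_{7} = v_{1} — sig = [2:1]
  P={2,7}:  v_{2} + v_{7} = v_{5} + v_{6} — sig = [2:1,1]
  P={1,2}:  v_{1} + v_{2} = v_{5} + 2·v_{6} — sig = [2:1,2]
  P={0,1}:  v_{0} + v_{1} = 2·v_{7} — sig = [2:2]
  P={1,3}:  v_{1} + v_{3} = 2·v_{6} — sig = [2:2]
  P={2,4}:  v_{2} + v_{4} = 2·v_{3} — sig = [2:2]
  P={2,6}:  v_{2} + v_{6} = 2·v_{5} — sig = [2:2]
  P={5,7}:  v_{5} + v_{7} = 2·v_{6} — sig = [2:2]
  P={1,5}:  v_{1} + v_{5} = 3·v_{6} — sig = [2:3]

Hence PRS(X_Σ) =
[[2:], [2:], [2:1], [2:1], [2:1], [2:1], [2:1], [2:1], [2:1], [2:1], [2:1], [2:1], [2:1,1], [2:1,2], [2:2], [2:2], [2:2], [2:2], [2:2], [2:3]]


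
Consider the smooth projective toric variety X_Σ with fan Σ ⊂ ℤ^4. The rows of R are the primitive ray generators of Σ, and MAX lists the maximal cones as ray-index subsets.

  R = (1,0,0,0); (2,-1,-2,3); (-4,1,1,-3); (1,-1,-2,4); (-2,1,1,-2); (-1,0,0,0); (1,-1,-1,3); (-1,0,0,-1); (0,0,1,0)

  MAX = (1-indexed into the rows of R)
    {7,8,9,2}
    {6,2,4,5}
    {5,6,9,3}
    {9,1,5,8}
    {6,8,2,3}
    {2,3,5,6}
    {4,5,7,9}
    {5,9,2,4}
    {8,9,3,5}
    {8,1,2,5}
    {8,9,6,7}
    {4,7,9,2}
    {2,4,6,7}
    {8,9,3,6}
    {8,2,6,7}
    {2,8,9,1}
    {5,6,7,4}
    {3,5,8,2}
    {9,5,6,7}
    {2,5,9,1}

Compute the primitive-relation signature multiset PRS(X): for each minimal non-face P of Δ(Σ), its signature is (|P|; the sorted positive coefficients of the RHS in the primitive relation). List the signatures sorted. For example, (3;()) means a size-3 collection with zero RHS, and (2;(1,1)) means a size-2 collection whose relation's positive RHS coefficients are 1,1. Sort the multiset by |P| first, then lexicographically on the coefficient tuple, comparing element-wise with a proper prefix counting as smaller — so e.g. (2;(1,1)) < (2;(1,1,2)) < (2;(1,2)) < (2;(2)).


14 collections generate NE(X_Σ); each relation:

  P={1,6}:  v_{1} + v_{6} = 0  →  sig = (2;())
  P={1,3}:  v_{1} + v_{3} = v_{5} + v_{8}  →  sig = (2;(1,1))
  P={1,7}:  v_{1} + v_{7} = v_{2} + v_{9}  →  sig = (2;(1,1))
  P={1,4}:  v_{1} + v_{4} = 2·v_{2} + v_{5} + v_{9}  →  sig = (2;(1,1,2))
  P={3,4}:  v_{3} + v_{4} = v_{2} + v_{5} + 3·v_{6}  →  sig = (2;(1,1,3))
  P={4,8}:  v_{4} + v_{8} = v_{2} + 2·v_{6}  →  sig = (2;(1,2))
  P={3,7}:  v_{3} + v_{7} = 3·v_{6}  →  sig = (2;(3))
  P={2,5,7}:  v_{2} + v_{5} + v_{7} = v_{4}  →  sig = (3;(1))
  P={2,6,9}:  v_{2} + v_{6} + v_{9} = v_{7}  →  sig = (3;(1))
  P={5,6,8}:  v_{5} + v_{6} + v_{8} = v_{3}  →  sig = (3;(1))
  P={4,6,9}:  v_{4} + v_{6} + v_{9} = v_{5} + 2·v_{7}  →  sig = (3;(1,2))
  P={2,3,9}:  v_{2} + v_{3} + v_{9} = 2·v_{6}  →  sig = (3;(2))
  P={5,7,8}:  v_{5} + v_{7} + v_{8} = 2·v_{6}  →  sig = (3;(2))
  P={2,5,8,9}:  v_{2} + v_{5} + v_{8} + v_{9} = v_{6}  →  sig = (4;(1))

Hence PRS(X_Σ) =
    (2;())
    (2;(1,1))
    (2;(1,1))
    (2;(1,1,2))
    (2;(1,1,3))
    (2;(1,2))
    (2;(3))
    (3;(1))
    (3;(1))
    (3;(1))
    (3;(1,2))
    (3;(2))
    (3;(2))
    (4;(1))


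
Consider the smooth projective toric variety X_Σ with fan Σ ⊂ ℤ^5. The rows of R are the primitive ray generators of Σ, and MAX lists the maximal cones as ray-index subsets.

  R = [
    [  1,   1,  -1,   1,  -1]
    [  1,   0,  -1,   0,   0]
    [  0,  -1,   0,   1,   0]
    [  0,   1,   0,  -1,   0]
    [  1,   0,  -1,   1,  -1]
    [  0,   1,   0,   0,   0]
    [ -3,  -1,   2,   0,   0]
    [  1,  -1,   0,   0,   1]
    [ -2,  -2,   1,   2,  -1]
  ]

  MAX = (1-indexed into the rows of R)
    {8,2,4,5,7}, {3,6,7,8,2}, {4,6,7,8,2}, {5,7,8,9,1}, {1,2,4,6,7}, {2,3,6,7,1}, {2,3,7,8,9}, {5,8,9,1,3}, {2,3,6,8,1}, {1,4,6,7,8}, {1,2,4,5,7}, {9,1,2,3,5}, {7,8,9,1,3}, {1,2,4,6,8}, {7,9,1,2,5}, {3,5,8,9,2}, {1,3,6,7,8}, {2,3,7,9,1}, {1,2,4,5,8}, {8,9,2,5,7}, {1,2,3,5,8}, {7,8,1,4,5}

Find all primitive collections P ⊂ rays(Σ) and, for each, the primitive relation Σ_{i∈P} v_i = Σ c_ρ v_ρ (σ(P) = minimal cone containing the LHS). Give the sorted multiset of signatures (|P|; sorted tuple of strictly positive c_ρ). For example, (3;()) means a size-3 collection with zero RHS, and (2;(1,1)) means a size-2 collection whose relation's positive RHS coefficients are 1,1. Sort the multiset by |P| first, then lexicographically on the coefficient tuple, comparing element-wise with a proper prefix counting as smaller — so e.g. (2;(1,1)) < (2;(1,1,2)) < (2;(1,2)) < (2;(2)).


Σ has 7 primitive collections:

  {3,4}:  v_{3} + v_{4} = 0  ⇒ sig = (2;())
  {5,6}:  v_{5} + v_{6} = v_{1}  ⇒ sig = (2;(1))
  {4,9}:  v_{4} + v_{9} = v_{5} + v_{7}  ⇒ sig = (2;(1,1))
  {6,9}:  v_{6} + v_{9} = v_{1} + v_{3} + v_{7}  ⇒ sig = (2;(1,1,1))
  {3,5,7}:  v_{3} + v_{5} + v_{7} = v_{9}  ⇒ sig = (3;(1))
  {1,2,7,8}:  v_{1} + v_{2} + v_{7} + v_{8} = v_{3}  ⇒ sig = (4;(1))
  {1,2,8,9}:  v_{1} + v_{2} + v_{8} + v_{9} = 2·v_{3} + v_{5}  ⇒ sig = (4;(1,2))

Hence PRS(X_Σ) =
{ (2;()),  (2;(1)),  (2;(1,1)),  (2;(1,1,1)),  (3;(1)),  (4;(1)),  (4;(1,2)) }


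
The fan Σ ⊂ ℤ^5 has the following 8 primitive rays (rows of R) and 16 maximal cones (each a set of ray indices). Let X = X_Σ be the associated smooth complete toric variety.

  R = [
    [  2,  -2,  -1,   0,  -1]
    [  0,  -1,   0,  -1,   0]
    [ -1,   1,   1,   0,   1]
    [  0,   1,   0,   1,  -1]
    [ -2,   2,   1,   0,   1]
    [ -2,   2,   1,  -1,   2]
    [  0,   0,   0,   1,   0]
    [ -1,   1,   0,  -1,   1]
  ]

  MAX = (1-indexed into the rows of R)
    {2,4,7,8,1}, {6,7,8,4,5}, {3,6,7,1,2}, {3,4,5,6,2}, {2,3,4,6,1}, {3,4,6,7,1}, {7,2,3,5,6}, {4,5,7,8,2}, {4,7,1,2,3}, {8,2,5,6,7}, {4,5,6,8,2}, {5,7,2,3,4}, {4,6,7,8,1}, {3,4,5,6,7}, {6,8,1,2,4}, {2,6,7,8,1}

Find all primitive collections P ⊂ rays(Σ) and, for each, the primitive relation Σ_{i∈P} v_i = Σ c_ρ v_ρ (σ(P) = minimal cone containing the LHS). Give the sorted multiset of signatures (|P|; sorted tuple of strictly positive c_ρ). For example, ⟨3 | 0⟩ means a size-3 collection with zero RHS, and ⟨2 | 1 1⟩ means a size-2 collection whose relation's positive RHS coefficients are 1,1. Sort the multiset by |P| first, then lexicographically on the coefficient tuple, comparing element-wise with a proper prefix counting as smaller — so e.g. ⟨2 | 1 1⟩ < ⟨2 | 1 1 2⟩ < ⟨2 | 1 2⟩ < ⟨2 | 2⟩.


Primitive collections (3):

  • {1,5}:  v_{1} + v_{5} = 0  ⟹  sig = ⟨2 | 0⟩
  • {3,8}:  v_{3} + v_{8} = v_{6}  ⟹  sig = ⟨2 | 1⟩
  • {2,4,6,7}:  v_{2} + v_{4} + v_{6} + v_{7} = v_{5}  ⟹  sig = ⟨4 | 1⟩

Sorted signature multiset PRS(X):
    |P|=2: 2 collections, coeffs (), (1)
    |P|=4: 1 collection, coeffs (1)


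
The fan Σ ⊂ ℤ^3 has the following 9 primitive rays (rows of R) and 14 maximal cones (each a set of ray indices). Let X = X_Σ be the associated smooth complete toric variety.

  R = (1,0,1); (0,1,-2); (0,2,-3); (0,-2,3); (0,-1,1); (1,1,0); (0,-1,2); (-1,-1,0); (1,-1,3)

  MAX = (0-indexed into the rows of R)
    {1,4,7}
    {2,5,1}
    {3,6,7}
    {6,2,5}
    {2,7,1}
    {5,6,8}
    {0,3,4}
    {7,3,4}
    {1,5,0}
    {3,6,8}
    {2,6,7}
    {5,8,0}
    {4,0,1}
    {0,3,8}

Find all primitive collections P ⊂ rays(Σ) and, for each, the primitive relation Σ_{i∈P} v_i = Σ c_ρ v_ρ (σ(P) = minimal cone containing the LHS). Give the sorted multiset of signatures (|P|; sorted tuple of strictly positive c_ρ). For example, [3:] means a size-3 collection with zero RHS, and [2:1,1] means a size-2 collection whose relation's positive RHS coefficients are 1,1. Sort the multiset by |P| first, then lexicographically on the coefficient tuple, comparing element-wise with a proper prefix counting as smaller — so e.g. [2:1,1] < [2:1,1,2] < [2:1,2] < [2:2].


15 collections generate NE(X_Σ); each relation:

  {1,6}:  v_{1} + v_{6} = 0  so sig = [2:]
  {2,3}:  v_{2} + v_{3} = 0  so sig = [2:]
  {5,7}:  v_{5} + v_{7} = 0  so sig = [2:]
  {0,6}:  v_{0} + v_{6} = v_{8}  so sig = [2:1]
  {0,7}:  v_{0} + v_{7} = v_{4}  so sig = [2:1]
  {1,3}:  v_{1} + v_{3} = v_{4}  so sig = [2:1]
  {1,8}:  v_{1} + v_{8} = v_{0}  so sig = [2:1]
  {2,4}:  v_{2} + v_{4} = v_{1}  so sig = [2:1]
  {2,8}:  v_{2} + v_{8} = v_{5}  so sig = [2:1]
  {3,5}:  v_{3} + v_{5} = v_{8}  so sig = [2:1]
  {4,5}:  v_{4} + v_{5} = v_{0}  so sig = [2:1]
  {4,6}:  v_{4} + v_{6} = v_{3}  so sig = [2:1]
  {7,8}:  v_{7} + v_{8} = v_{3}  so sig = [2:1]
  {0,2}:  v_{0} + v_{2} = v_{1} + v_{5}  so sig = [2:1,1]
  {4,8}:  v_{4} + v_{8} = v_{0} + v_{3}  so sig = [2:1,1]

Signatures (|P|; sorted positive RHS coefficients), sorted:
    |P|=2: 15 collections, coeffs (), (), (), (1), (1), (1), (1), (1), (1), (1), (1), (1), (1), (1,1), (1,1)


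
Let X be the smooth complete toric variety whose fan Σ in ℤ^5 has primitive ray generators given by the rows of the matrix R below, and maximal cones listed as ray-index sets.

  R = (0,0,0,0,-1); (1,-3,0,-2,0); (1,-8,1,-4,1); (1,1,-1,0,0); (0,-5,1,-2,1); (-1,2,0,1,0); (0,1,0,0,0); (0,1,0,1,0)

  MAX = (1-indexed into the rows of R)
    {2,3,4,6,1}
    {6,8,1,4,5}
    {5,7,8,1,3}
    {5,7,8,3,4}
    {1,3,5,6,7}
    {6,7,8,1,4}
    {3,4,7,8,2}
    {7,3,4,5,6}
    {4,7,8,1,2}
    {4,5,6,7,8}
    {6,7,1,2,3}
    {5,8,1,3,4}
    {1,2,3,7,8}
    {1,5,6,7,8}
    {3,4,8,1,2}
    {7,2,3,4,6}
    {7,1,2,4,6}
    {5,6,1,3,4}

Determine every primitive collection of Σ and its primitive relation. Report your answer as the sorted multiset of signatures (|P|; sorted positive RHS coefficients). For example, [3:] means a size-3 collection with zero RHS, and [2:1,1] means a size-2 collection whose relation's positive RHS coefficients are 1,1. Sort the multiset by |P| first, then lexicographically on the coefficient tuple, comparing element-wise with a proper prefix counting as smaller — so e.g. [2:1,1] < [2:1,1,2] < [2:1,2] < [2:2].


The 5 primitive collections of Σ (r=8, n=5):

  {2,5}:  v_{2} + v_{5} = v_{3} — sig = [2:1]
  {2,6,8}:  v_{2} + v_{6} + v_{8} = 0 — sig = [3:]
  {3,6,8}:  v_{3} + v_{6} + v_{8} = v_{5} — sig = [3:1]
  {1,4,5,7}:  v_{1} + v_{4} + v_{5} + v_{7} = v_{2} — sig = [4:1]
  {1,3,4,7}:  v_{1} + v_{3} + v_{4} + v_{7} = 2·v_{2} — sig = [4:2]

Hence PRS(X_Σ) =
    [2:1]
    [3:]
    [3:1]
    [4:1]
    [4:2]


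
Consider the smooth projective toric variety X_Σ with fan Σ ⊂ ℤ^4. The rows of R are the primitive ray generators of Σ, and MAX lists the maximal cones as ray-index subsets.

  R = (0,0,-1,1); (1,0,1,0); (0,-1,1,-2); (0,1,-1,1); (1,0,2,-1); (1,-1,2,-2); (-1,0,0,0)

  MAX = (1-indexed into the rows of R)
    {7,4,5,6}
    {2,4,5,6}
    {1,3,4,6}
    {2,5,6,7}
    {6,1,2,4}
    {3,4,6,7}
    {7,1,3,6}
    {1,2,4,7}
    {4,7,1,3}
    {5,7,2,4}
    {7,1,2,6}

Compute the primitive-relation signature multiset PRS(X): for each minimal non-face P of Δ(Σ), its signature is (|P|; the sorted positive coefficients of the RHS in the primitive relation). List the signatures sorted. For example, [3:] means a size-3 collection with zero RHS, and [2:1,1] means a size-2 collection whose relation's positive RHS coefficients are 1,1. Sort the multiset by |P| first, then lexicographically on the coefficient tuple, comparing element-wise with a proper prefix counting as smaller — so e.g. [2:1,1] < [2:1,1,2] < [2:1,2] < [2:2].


5 collections generate NE(X_Σ); each relation:

  P={1,5}:  v_{1} + v_{5} = v_{2}  →  sig = [2:1]
  P={2,3}:  v_{2} + v_{3} = v_{6}  →  sig = [2:1]
  P={3,5}:  v_{3} + v_{5} = v_{4} + 2·v_{6} + v_{7}  →  sig = [2:1,1,2]
  P={1,4,6,7}:  v_{1} + v_{4} + v_{6} + v_{7} = 0  →  sig = [4:]
  P={2,4,6,7}:  v_{2} + v_{4} + v_{6} + v_{7} = v_{5}  →  sig = [4:1]

Sorted signature multiset PRS(X):
    [2:1]
    [2:1]
    [2:1,1,2]
    [4:]
    [4:1]


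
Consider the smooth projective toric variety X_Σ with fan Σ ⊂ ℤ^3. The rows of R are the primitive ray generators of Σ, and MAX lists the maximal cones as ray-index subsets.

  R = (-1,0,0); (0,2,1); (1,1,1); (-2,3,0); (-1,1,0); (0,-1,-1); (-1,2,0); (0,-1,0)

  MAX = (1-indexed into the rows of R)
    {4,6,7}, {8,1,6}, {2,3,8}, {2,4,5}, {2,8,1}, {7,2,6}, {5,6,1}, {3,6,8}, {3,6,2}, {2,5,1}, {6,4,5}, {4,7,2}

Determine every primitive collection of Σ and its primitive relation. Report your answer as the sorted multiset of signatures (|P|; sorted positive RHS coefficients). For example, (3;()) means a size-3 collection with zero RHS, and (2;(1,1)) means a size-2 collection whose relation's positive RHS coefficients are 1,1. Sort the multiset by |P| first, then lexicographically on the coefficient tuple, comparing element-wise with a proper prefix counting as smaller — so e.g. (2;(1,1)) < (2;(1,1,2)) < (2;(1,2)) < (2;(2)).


Σ has 14 primitive collections:

  {3,5}:  v_{3} + v_{5} = v_{2} ; sig = (2;(1))
  {5,7}:  v_{5} + v_{7} = v_{4} ; sig = (2;(1))
  {5,8}:  v_{5} + v_{8} = v_{1} ; sig = (2;(1))
  {7,8}:  v_{7} + v_{8} = v_{5} ; sig = (2;(1))
  {1,3}:  v_{1} + v_{3} = v_{2} + v_{8} ; sig = (2;(1,1))
  {3,4}:  v_{3} + v_{4} = v_{2} + v_{7} ; sig = (2;(1,1))
  {3,7}:  v_{3} + v_{7} = 2·v_{2} + v_{6} ; sig = (2;(1,2))
  {1,7}:  v_{1} + v_{7} = 2·v_{5} ; sig = (2;(2))
  {4,8}:  v_{4} + v_{8} = 2·v_{5} ; sig = (2;(2))
  {1,4}:  v_{1} + v_{4} = 3·v_{5} ; sig = (2;(3))
  {2,6,8}:  v_{2} + v_{6} + v_{8} = 0 ; sig = (3;())
  {1,2,6}:  v_{1} + v_{2} + v_{6} = v_{5} ; sig = (3;(1))
  {2,5,6}:  v_{2} + v_{5} + v_{6} = v_{7} ; sig = (3;(1))
  {2,4,6}:  v_{2} + v_{4} + v_{6} = 2·v_{7} ; sig = (3;(2))

Sorted signature multiset PRS(X):
    |P|=2: 10 collections, coeffs (1), (1), (1), (1), (1,1), (1,1), (1,2), (2), (2), (3)
    |P|=3: 4 collections, coeffs (), (1), (1), (2)


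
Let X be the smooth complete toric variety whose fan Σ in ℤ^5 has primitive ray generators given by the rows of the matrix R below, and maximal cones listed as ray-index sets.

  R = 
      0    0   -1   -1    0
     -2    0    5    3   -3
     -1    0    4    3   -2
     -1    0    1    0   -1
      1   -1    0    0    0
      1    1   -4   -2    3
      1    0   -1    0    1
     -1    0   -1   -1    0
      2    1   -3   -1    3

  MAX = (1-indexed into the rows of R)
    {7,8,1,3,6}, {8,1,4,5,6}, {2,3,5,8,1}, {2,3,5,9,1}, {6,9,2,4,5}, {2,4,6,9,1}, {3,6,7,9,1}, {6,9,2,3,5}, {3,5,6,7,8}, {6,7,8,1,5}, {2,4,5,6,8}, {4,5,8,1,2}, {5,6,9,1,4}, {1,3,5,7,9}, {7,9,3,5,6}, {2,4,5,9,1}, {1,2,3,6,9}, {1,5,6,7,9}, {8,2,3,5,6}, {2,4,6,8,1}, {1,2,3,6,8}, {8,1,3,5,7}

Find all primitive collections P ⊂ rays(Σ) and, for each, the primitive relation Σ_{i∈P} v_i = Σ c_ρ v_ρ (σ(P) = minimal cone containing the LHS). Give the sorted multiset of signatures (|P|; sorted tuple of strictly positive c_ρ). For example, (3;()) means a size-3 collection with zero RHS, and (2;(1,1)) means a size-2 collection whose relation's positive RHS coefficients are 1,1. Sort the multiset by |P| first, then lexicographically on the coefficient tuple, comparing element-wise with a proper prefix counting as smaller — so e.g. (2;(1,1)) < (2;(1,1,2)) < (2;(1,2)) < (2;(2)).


6 minimal non-faces of Δ(Σ) (on 9 rays):

  {4,7}:  v_{4} + v_{7} = 0  so sig = (2;())
  {2,7}:  v_{2} + v_{7} = v_{3}  so sig = (2;(1))
  {3,4}:  v_{3} + v_{4} = v_{2}  so sig = (2;(1))
  {8,9}:  v_{8} + v_{9} = v_{6}  so sig = (2;(1))
  {1,2,5,6}:  v_{1} + v_{2} + v_{5} + v_{6} = 0  so sig = (4;())
  {1,3,5,6}:  v_{1} + v_{3} + v_{5} + v_{6} = v_{7}  so sig = (4;(1))

Signatures (|P|; sorted positive RHS coefficients), sorted:
[(2;()), (2;(1)), (2;(1)), (2;(1)), (4;()), (4;(1))]


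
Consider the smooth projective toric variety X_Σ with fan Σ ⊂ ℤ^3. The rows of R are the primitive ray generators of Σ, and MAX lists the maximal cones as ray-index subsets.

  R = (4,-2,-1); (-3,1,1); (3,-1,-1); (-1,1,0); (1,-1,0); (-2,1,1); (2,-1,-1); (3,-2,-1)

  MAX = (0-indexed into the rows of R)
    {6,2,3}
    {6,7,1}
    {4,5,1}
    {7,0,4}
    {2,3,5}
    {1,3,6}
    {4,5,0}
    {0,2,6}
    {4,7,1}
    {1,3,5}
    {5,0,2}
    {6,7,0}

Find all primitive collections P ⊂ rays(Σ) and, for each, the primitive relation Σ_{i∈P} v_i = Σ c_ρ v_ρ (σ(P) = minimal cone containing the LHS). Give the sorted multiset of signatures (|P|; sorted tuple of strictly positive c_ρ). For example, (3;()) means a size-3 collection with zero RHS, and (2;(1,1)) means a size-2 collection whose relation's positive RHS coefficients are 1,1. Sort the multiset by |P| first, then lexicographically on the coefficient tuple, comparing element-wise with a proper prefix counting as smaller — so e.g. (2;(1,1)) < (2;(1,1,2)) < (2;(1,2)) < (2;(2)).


Primitive collections (10):

  P={1,2}:  v_{1} + v_{2} = 0  so sig = (2;())
  P={3,4}:  v_{3} + v_{4} = 0  so sig = (2;())
  P={5,6}:  v_{5} + v_{6} = 0  so sig = (2;())
  P={0,1}:  v_{0} + v_{1} = v_{4}  so sig = (2;(1))
  P={0,3}:  v_{0} + v_{3} = v_{2}  so sig = (2;(1))
  P={2,4}:  v_{2} + v_{4} = v_{0}  so sig = (2;(1))
  P={3,7}:  v_{3} + v_{7} = v_{6}  so sig = (2;(1))
  P={4,6}:  v_{4} + v_{6} = v_{7}  so sig = (2;(1))
  P={5,7}:  v_{5} + v_{7} = v_{4}  so sig = (2;(1))
  P={2,7}:  v_{2} + v_{7} = v_{0} + v_{6}  so sig = (2;(1,1))

so the primitive-relation signature multiset is
{ (2;()) ×3,  (2;(1)) ×6,  (2;(1,1)) }


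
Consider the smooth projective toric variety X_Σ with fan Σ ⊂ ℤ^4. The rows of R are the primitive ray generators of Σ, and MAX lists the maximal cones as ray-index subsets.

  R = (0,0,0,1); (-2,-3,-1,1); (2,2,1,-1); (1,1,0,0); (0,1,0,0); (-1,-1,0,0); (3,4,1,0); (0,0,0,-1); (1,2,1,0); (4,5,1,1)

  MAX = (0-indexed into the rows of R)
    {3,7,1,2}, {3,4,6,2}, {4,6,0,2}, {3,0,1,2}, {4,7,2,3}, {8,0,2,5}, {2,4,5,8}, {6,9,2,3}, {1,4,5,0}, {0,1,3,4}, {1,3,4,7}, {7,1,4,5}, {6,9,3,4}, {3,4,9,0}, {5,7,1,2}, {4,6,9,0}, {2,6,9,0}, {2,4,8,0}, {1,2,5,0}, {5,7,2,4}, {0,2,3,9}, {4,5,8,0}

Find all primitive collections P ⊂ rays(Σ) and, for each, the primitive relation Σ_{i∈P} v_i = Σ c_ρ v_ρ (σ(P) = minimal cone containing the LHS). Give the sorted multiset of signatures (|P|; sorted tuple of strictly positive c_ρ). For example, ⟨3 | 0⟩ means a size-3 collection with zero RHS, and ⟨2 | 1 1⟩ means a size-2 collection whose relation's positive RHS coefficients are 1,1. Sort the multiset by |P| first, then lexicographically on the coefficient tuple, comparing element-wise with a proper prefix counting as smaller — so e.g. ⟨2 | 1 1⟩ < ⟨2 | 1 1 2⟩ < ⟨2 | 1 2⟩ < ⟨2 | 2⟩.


18 minimal non-faces of Δ(Σ) (on 10 rays):

  {0,7}:  v_{0} + v_{7} = 0 ; sig = ⟨2 | 0⟩
  {3,5}:  v_{3} + v_{5} = 0 ; sig = ⟨2 | 0⟩
  {1,6}:  v_{1} + v_{6} = v_{0} + v_{3} ; sig = ⟨2 | 1 1⟩
  {1,8}:  v_{1} + v_{8} = v_{0} + v_{5} ; sig = ⟨2 | 1 1⟩
  {5,9}:  v_{5} + v_{9} = v_{0} + v_{6} ; sig = ⟨2 | 1 1⟩
  {7,9}:  v_{7} + v_{9} = v_{3} + v_{6} ; sig = ⟨2 | 1 1⟩
  {3,8}:  v_{3} + v_{8} = v_{0} + v_{2} + v_{4} ; sig = ⟨2 | 1 1 1⟩
  {5,6}:  v_{5} + v_{6} = v_{0} + v_{2} + v_{4} ; sig = ⟨2 | 1 1 1⟩
  {6,7}:  v_{6} + v_{7} = v_{2} + v_{3} + v_{4} ; sig = ⟨2 | 1 1 1⟩
  {7,8}:  v_{7} + v_{8} = v_{2} + v_{4} + v_{5} ; sig = ⟨2 | 1 1 1⟩
  {8,9}:  v_{8} + v_{9} = 2·v_{0} + v_{2} + v_{4} + v_{6} ; sig = ⟨2 | 1 1 1 2⟩
  {1,9}:  v_{1} + v_{9} = 2·v_{0} + 2·v_{3} ; sig = ⟨2 | 2 2⟩
  {6,8}:  v_{6} + v_{8} = 2·v_{0} + 2·v_{2} + 2·v_{4} ; sig = ⟨2 | 2 2 2⟩
  {1,2,4}:  v_{1} + v_{2} + v_{4} = 0 ; sig = ⟨3 | 0⟩
  {0,3,6}:  v_{0} + v_{3} + v_{6} = v_{9} ; sig = ⟨3 | 1⟩
  {2,4,9}:  v_{2} + v_{4} + v_{9} = 2·v_{6} ; sig = ⟨3 | 2⟩
  {0,2,3,4}:  v_{0} + v_{2} + v_{3} + v_{4} = v_{6} ; sig = ⟨4 | 1⟩
  {0,2,4,5}:  v_{0} + v_{2} + v_{4} + v_{5} = v_{8} ; sig = ⟨4 | 1⟩

Signatures (|P|; sorted positive RHS coefficients), sorted:
    ⟨2 | 0⟩
    ⟨2 | 0⟩
    ⟨2 | 1 1⟩
    ⟨2 | 1 1⟩
    ⟨2 | 1 1⟩
    ⟨2 | 1 1⟩
    ⟨2 | 1 1 1⟩
    ⟨2 | 1 1 1⟩
    ⟨2 | 1 1 1⟩
    ⟨2 | 1 1 1⟩
    ⟨2 | 1 1 1 2⟩
    ⟨2 | 2 2⟩
    ⟨2 | 2 2 2⟩
    ⟨3 | 0⟩
    ⟨3 | 1⟩
    ⟨3 | 2⟩
    ⟨4 | 1⟩
    ⟨4 | 1⟩
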